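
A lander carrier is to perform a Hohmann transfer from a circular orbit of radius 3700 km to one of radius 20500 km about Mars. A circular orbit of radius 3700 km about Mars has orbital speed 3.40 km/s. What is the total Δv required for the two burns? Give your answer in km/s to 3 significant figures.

Δv = 1.67 km/s

From the circular-orbit relation v² = μ/r at r = 3700 km: μ = v²r = (3.40)² × 3700 = 42772.0 km³/s².
Semi-major axis of the transfer orbit: a_t = (3700 + 20500)/2 = 12100 km.
At r₁ the circular-orbit speed is v₁ = √(μ/r₁) = 3.4000 km/s.
Transfer-orbit speed at r₁ (vis-viva equation): v_p = √[μ(2/r₁ − 1/a_t)] = 4.4255 km/s.
First burn Δv₁ = |v_p − v₁| = 1.0255 km/s.
At r₂, v₂ = √(μ/r₂) = 1.44445 km/s.
Transfer-orbit speed at r₂: v_a = √[μ(2/r₂ − 1/a_t)] = 0.798750 km/s.
Second burn Δv₂ = |v₂ − v_a| = 0.64570 km/s.
Δv = Δv₁ + Δv₂ = 1.0255 + 0.64570 = 1.671 km/s.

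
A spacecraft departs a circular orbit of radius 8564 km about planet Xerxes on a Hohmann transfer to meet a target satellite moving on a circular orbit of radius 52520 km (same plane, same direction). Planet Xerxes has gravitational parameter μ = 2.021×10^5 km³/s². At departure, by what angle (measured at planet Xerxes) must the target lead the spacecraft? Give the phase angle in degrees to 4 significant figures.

φ = 100.2°

Semi-major axis of the transfer orbit: a_t = (8564 + 52520)/2 = 30542 km.
The half-period of the transfer ellipse is t = π√(a_t³/μ) = 37300 s.
Target angular speed ω₂ = √(μ/r₂³) = 3.735×10^-5 rad/s.
Angle swept by the target during transfer: ω₂·t = 1.3932 rad = 79.82°.
Arrival is 180° from departure on the ellipse, so φ = 180° − 79.82° = 100.2°.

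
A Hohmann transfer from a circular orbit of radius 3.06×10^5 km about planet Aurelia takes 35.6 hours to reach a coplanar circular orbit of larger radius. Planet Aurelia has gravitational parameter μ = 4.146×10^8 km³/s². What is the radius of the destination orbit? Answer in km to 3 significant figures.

Transfer time t = 35.6 hours = 1.2816×10^5 s, and t = π√(a_t³/μ).
So a_t = (μ t²/π²)^(1/3) = (4.146×10^8 × (1.2816×10^5)² / π²)^(1/3) = 8.8365×10^5 km.
Since a_t = (r₁ + r₂)/2, r₂ = 2a_t − r₁ = 2×8.8365×10^5 − 3.060×10^5 = 1.4613×10^6 km.

r₂ = 1.46×10^6 km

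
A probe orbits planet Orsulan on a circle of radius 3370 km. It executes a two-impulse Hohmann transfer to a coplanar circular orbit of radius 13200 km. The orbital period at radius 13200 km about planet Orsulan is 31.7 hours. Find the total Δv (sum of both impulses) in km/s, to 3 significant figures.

From Kepler's third law T² = 4π²r³/μ at r = 13200 km, T = 31.7 hours = 31.7 × 3600 s = 1.1412×10^5 s: μ = 4π²r³/T² = 6972.01 km³/s².
Semi-major axis of the transfer orbit: a_t = (3370 + 13200)/2 = 8285 km.
Circular speed at r₁: v₁ = √(μ/r₁) = √(6972.01/3370) = 1.4383 km/s.
Transfer-orbit speed at r₁ (vis-viva equation): v_p = √[μ(2/r₁ − 1/a_t)] = 1.8155 km/s.
First burn Δv₁ = |v_p − v₁| = 0.3772 km/s.
Circular speed at r₂: v₂ = √(μ/r₂) = 0.72676171 km/s.
Transfer-orbit speed at r₂: v_a = √[μ(2/r₂ − 1/a_t)] = 0.46351173 km/s.
Second burn Δv₂ = |v₂ − v_a| = 0.2632 km/s.
Total Δv = Δv₁ + Δv₂ = 0.6404 km/s.

Δv = 0.640 km/s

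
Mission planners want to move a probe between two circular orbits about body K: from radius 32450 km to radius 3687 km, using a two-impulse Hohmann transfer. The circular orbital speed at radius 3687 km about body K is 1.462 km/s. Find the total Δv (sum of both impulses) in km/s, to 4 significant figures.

From the circular-orbit relation v² = μ/r at r = 3687 km: μ = v²r = (1.462)² × 3687 = 7880.76 km³/s².
Transfer-ellipse semi-major axis a_t = (r₁ + r₂)/2 = (32450 + 3687)/2 = 18068.5 km.
Circular speed at r₁: v₁ = √(μ/r₁) = √(7880.76/32450) = 0.4928 km/s.
Transfer-orbit speed at r₁ (v² = μ(2/r − 1/a)): v_a = √[μ(2/r₁ − 1/a_t)] = 0.2226 km/s.
First burn Δv₁ = |v_a − v₁| = 0.2702 km/s.
At r₂, v₂ = √(μ/r₂) = 1.4620 km/s.
Transfer-orbit speed at r₂: v_p = √[μ(2/r₂ − 1/a_t)] = 1.9593 km/s.
Second burn Δv₂ = |v₂ − v_p| = 0.4973 km/s.
Total Δv = Δv₁ + Δv₂ = 0.7675 km/s.

Δv = 0.7675 km/s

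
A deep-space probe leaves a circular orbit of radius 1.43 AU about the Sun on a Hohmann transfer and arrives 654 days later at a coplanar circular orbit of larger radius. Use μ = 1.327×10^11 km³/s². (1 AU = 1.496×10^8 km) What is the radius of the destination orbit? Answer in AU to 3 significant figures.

In km: r₁ = 1.43 × 1.496×10^8 = 2.13928×10^8 km.
Transfer time t = 654 days = 5.65056×10^7 s, and t = π√(a_t³/μ).
So a_t = (μ t²/π²)^(1/3) = (1.327×10^11 × (5.65056×10^7)² / π²)^(1/3) = 3.5015×10^8 km.
Since a_t = (r₁ + r₂)/2, r₂ = 2a_t − r₁ = 2×3.5015×10^8 − 2.13928×10^8 = 4.86372×10^8 km.
In AU: r₂ = 4.86372×10^8 / 1.496×10^8 = 3.25 AU.

r₂ = 3.25 AU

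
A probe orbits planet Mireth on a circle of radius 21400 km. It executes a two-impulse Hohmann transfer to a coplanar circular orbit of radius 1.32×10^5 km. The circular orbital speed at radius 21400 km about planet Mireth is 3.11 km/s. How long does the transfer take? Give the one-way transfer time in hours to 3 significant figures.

t = 40.7 hours

From the circular-orbit relation v² = μ/r at r = 21400 km: μ = v²r = (3.11)² × 21400 = 2.06983×10^5 km³/s².
Transfer-ellipse semi-major axis a_t = (r₁ + r₂)/2 = (21400 + 1.320×10^5)/2 = 76700 km.
Half the transfer-orbit period gives t = π√(a_t³/μ) = 1.4668×10^5 s.
Converting: 1.4668×10^5 s ÷ 3600 s/hour = 40.7 hours.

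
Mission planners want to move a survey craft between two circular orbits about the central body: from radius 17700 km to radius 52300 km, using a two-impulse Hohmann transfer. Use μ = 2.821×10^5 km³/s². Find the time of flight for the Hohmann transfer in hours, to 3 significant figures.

t = 10.8 hours

Semi-major axis of the transfer orbit: a_t = (17700 + 52300)/2 = 35000 km.
By Kepler's third law the transfer-orbit period is T = 2π√(a_t³/μ), so t = T/2 = 38730 s.
Converting: 38730 s ÷ 3600 s/hour = 10.8 hours.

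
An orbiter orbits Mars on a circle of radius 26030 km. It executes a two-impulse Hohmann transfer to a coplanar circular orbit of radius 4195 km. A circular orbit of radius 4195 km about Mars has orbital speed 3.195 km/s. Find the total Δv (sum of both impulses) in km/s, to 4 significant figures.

Δv = 1.605 km/s

From the circular-orbit relation v² = μ/r at r = 4195 km: μ = v²r = (3.195)² × 4195 = 42822.7 km³/s².
The Hohmann ellipse has a_t = (r₁ + r₂)/2 = 15112.5 km.
Circular speed at r₁: v₁ = √(μ/r₁) = √(42822.7/26030) = 1.28263 km/s.
On the transfer ellipse at r₁, vis-viva equation gives v_a = √[μ(2/r₁ − 1/a_t)] = 0.675768 km/s.
First burn Δv₁ = |v_a − v₁| = 0.6069 km/s.
At r₂, v₂ = √(μ/r₂) = 3.1950 km/s.
Transfer-orbit speed at r₂: v_p = √[μ(2/r₂ − 1/a_t)] = 4.1931 km/s.
Second burn Δv₂ = |v₂ − v_p| = 0.9981 km/s.
Total Δv = Δv₁ + Δv₂ = 1.605 km/s.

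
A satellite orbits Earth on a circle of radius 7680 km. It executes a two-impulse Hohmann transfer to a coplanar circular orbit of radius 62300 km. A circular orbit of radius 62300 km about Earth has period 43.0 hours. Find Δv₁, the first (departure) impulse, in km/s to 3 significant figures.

From Kepler's third law T² = 4π²r³/μ at r = 62300 km, T = 43.0 hours = 43.0 × 3600 s = 1.548×10^5 s: μ = 4π²r³/T² = 3.98366×10^5 km³/s².
The Hohmann ellipse has a_t = (r₁ + r₂)/2 = 34990 km.
Circular speed at r = 7680 km: v_c = √(μ/r) = 7.202 km/s.
Vis-viva on the transfer ellipse at r = 7680 km gives v_t = √[μ(2/r − 1/a_t)] = 9.610 km/s.
Δv₁ = |v_t − v_c| = |9.610 − 7.202| = 2.408 km/s.

Δv₁ = 2.41 km/s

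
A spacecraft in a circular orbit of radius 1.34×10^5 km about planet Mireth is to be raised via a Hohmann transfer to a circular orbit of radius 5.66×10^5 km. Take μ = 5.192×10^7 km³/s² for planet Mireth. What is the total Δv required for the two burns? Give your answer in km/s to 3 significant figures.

Semi-major axis of the transfer orbit: a_t = (1.340×10^5 + 5.660×10^5)/2 = 3.500×10^5 km.
At r₁ the circular-orbit speed is v₁ = √(μ/r₁) = 19.684 km/s.
Transfer-orbit speed at r₁ (vis-viva equation): v_p = √[μ(2/r₁ − 1/a_t)] = 25.032 km/s.
First burn Δv₁ = |v_p − v₁| = 5.348 km/s.
Circular speed at r₂: v₂ = √(μ/r₂) = 9.57765 km/s.
Transfer-orbit speed at r₂: v_a = √[μ(2/r₂ − 1/a_t)] = 5.92622 km/s.
Second burn Δv₂ = |v₂ − v_a| = 3.651 km/s.
Δv = Δv₁ + Δv₂ = 5.348 + 3.651 = 8.999 km/s.

Δv = 9.00 km/s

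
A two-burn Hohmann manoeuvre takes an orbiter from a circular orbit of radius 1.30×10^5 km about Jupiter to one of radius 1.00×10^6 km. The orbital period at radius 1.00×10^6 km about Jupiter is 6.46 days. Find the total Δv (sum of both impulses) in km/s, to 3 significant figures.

Δv = 16.2 km/s

From Kepler's third law T² = 4π²r³/μ at r = 1.00×10^6 km, T = 6.46 days = 6.46 × 86400 s = 5.58144×10^5 s: μ = 4π²r³/T² = 1.26726×10^8 km³/s².
The Hohmann ellipse has a_t = (r₁ + r₂)/2 = 5.650×10^5 km.
Circular speed at r₁: v₁ = √(μ/r₁) = √(1.26726×10^8/1.300×10^5) = 31.222 km/s.
On the transfer ellipse at r₁, v² = μ(2/r − 1/a) gives v_p = √[μ(2/r₁ − 1/a_t)] = 41.537 km/s.
First burn Δv₁ = |v_p − v₁| = 10.315 km/s.
Circular speed at r₂: v₂ = √(μ/r₂) = 11.25728 km/s.
Transfer-orbit speed at r₂: v_a = √[μ(2/r₂ − 1/a_t)] = 5.399842 km/s.
Second burn Δv₂ = |v₂ − v_a| = 5.8574 km/s.
Δv = Δv₁ + Δv₂ = 10.315 + 5.8574 = 16.17 km/s.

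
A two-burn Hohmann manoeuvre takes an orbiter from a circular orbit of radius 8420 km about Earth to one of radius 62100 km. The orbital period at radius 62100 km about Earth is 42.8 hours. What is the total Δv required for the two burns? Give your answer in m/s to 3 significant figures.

Δv = 3540 m/s

From Kepler's third law T² = 4π²r³/μ at r = 62100 km, T = 42.8 hours = 42.8 × 3600 s = 1.5408×10^5 s: μ = 4π²r³/T² = 3.98237×10^5 km³/s².
Transfer-ellipse semi-major axis a_t = (r₁ + r₂)/2 = (8420 + 62100)/2 = 35260 km.
Circular speed at r₁: v₁ = √(μ/r₁) = √(3.98237×10^5/8420) = 6.87725 km/s.
On the transfer ellipse at r₁, vis-viva gives v_p = √[μ(2/r₁ − 1/a_t)] = 9.12682 km/s.
First burn Δv₁ = |v_p − v₁| = 2.24957 km/s.
Circular speed at r₂: v₂ = √(μ/r₂) = 2.53236 km/s.
Transfer-orbit speed at r₂: v_a = √[μ(2/r₂ − 1/a_t)] = 1.23749 km/s.
Second burn Δv₂ = |v₂ − v_a| = 1.29487 km/s.
Δv = Δv₁ + Δv₂ = 2.24957 + 1.29487 = 3.544 km/s.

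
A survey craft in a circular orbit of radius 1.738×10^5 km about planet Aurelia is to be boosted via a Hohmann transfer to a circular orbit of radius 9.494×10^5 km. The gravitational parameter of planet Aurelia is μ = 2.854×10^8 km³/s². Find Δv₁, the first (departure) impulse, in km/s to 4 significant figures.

Δv₁ = 12.17 km/s

Transfer-ellipse semi-major axis a_t = (r₁ + r₂)/2 = (1.738×10^5 + 9.494×10^5)/2 = 5.616×10^5 km.
On the circular orbit at r = 1.738×10^5 km, v_c = √(μ/r) = 40.52 km/s.
Vis-viva on the transfer ellipse at r = 1.738×10^5 km gives v_t = √[μ(2/r − 1/a_t)] = 52.69 km/s.
Δv₁ = |v_t − v_c| = |52.69 − 40.52| = 12.17 km/s.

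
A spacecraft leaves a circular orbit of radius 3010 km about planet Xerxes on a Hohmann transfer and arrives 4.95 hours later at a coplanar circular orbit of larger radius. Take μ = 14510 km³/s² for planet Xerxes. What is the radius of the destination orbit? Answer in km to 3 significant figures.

r₂ = 12500 km

Transfer time t = 4.95 hours = 17820 s, and t = π√(a_t³/μ).
So a_t = (μ t²/π²)^(1/3) = (14510 × (17820)² / π²)^(1/3) = 7757.6 km.
Since a_t = (r₁ + r₂)/2, r₂ = 2a_t − r₁ = 2×7757.6 − 3010 = 12505.2 km.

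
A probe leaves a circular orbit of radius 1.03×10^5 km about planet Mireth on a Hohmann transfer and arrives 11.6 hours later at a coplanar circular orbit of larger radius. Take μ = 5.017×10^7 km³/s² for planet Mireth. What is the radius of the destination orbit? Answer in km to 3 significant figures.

r₂ = 3.11×10^5 km

Transfer time t = 11.6 hours = 41760 s, and t = π√(a_t³/μ).
So a_t = (μ t²/π²)^(1/3) = (5.017×10^7 × (41760)² / π²)^(1/3) = 2.0696×10^5 km.
Since a_t = (r₁ + r₂)/2, r₂ = 2a_t − r₁ = 2×2.0696×10^5 − 1.030×10^5 = 3.1092×10^5 km.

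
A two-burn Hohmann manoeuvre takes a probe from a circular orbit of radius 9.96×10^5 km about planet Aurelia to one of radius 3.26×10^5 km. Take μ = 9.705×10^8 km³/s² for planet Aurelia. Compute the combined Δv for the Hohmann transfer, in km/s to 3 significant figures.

The Hohmann ellipse has a_t = (r₁ + r₂)/2 = 6.610×10^5 km.
At r₁ the circular-orbit speed is v₁ = √(μ/r₁) = 31.2153 km/s.
On the transfer ellipse at r₁, v² = μ(2/r − 1/a) gives v_a = √[μ(2/r₁ − 1/a_t)] = 21.9218 km/s.
First burn Δv₁ = |v_a − v₁| = 9.2935 km/s.
At r₂, v₂ = √(μ/r₂) = 54.562 km/s.
Transfer-orbit speed at r₂: v_p = √[μ(2/r₂ − 1/a_t)] = 66.976 km/s.
Second burn Δv₂ = |v₂ − v_p| = 12.414 km/s.
Total Δv = Δv₁ + Δv₂ = 21.71 km/s.

Δv = 21.7 km/s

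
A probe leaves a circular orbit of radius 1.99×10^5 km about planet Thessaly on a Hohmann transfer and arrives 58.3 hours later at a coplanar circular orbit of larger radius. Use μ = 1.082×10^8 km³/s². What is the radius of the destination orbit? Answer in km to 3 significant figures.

Transfer time t = 58.3 hours = 2.0988×10^5 s, and t = π√(a_t³/μ).
So a_t = (μ t²/π²)^(1/3) = (1.082×10^8 × (2.0988×10^5)² / π²)^(1/3) = 7.8455×10^5 km.
Since a_t = (r₁ + r₂)/2, r₂ = 2a_t − r₁ = 2×7.8455×10^5 − 1.990×10^5 = 1.3701×10^6 km.

r₂ = 1.37×10^6 km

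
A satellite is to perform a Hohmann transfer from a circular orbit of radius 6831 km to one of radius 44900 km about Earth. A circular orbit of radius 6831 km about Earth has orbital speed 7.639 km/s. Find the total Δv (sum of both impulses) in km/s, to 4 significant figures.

From the circular-orbit relation v² = μ/r at r = 6831 km: μ = v²r = (7.639)² × 6831 = 3.98618×10^5 km³/s².
The Hohmann ellipse has a_t = (r₁ + r₂)/2 = 25865.5 km.
Circular speed at r₁: v₁ = √(μ/r₁) = √(3.98618×10^5/6831) = 7.6390 km/s.
On the transfer ellipse at r₁, vis-viva gives v_p = √[μ(2/r₁ − 1/a_t)] = 10.065 km/s.
First burn Δv₁ = |v_p − v₁| = 2.426 km/s.
Circular speed at r₂: v₂ = √(μ/r₂) = 2.9796 km/s.
Transfer-orbit speed at r₂: v_a = √[μ(2/r₂ − 1/a_t)] = 1.5312 km/s.
Second burn Δv₂ = |v₂ − v_a| = 1.448 km/s.
Δv = Δv₁ + Δv₂ = 2.426 + 1.448 = 3.874 km/s.

Δv = 3.874 km/s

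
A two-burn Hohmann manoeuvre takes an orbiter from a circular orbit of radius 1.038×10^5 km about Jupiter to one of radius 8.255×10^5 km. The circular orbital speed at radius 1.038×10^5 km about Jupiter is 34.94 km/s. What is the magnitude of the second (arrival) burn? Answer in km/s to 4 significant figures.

Δv₂ = 6.534 km/s

From the circular-orbit relation v² = μ/r at r = 1.038×10^5 km: μ = v²r = (34.94)² × 1.038×10^5 = 1.26719×10^8 km³/s².
Transfer-ellipse semi-major axis a_t = (r₁ + r₂)/2 = (1.038×10^5 + 8.255×10^5)/2 = 4.6465×10^5 km.
Circular speed at r = 8.255×10^5 km: v_c = √(μ/r) = 12.39 km/s.
Vis-viva on the transfer ellipse at r = 8.255×10^5 km gives v_t = √[μ(2/r − 1/a_t)] = 5.856 km/s.
Δv₂ = |v_t − v_c| = |5.856 − 12.39| = 6.534 km/s.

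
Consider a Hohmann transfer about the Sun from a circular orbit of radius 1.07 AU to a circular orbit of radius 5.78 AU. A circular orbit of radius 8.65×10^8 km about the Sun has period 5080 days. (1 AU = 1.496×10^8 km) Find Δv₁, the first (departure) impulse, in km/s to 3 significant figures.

From Kepler's third law T² = 4π²r³/μ at r = 8.65×10^8 km, T = 5080 days = 5080 × 86400 s = 4.38912×10^8 s: μ = 4π²r³/T² = 1.32633×10^11 km³/s².
In km: r₁ = 1.07 × 1.496×10^8 = 1.60072×10^8 km; r₂ = 5.78 × 1.496×10^8 = 8.64688×10^8 km.
Transfer-ellipse semi-major axis a_t = (r₁ + r₂)/2 = (1.60072×10^8 + 8.64688×10^8)/2 = 5.1238×10^8 km.
Circular speed at r = 1.60072×10^8 km: v_c = √(μ/r) = 28.785 km/s.
Transfer-orbit speed at the same r (vis-viva, a = a_t): v_t = √[μ(2/r − 1/a_t)] = 37.394 km/s.
Δv₁ = |v_t − v_c| = |37.394 − 28.785| = 8.609 km/s.

Δv₁ = 8.61 km/s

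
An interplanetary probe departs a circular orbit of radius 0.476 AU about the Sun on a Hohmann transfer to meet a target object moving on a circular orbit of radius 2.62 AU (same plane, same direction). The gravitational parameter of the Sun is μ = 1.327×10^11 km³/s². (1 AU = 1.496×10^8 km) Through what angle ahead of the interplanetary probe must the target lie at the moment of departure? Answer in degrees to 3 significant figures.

φ = 98.3°

In km: r₁ = 0.476 × 1.496×10^8 = 7.12096×10^7 km; r₂ = 2.62 × 1.496×10^8 = 3.91952×10^8 km.
The Hohmann ellipse has a_t = (r₁ + r₂)/2 = 2.315808×10^8 km.
Transfer time t = π√(a_t³/μ) = 3.03926×10^7 s.
Target angular speed ω₂ = √(μ/r₂³) = 4.69447×10^-8 rad/s.
Angle swept by the target during transfer: ω₂·t = 1.42677 rad = 81.748°.
Arrival is 180° from departure on the ellipse, so φ = 180° − 81.748° = 98.3°.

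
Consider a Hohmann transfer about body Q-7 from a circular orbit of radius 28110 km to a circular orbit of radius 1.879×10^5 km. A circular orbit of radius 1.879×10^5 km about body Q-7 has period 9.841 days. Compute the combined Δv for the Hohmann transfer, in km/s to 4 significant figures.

Δv = 1.825 km/s

From Kepler's third law T² = 4π²r³/μ at r = 1.879×10^5 km, T = 9.841 days = 9.841 × 86400 s = 8.502624×10^5 s: μ = 4π²r³/T² = 3.62271×10^5 km³/s².
Semi-major axis of the transfer orbit: a_t = (28110 + 1.879×10^5)/2 = 1.08005×10^5 km.
Circular speed at r₁: v₁ = √(μ/r₁) = √(3.62271×10^5/28110) = 3.590 km/s.
Transfer-orbit speed at r₁ (v² = μ(2/r − 1/a)): v_p = √[μ(2/r₁ − 1/a_t)] = 4.735 km/s.
First burn Δv₁ = |v_p − v₁| = 1.145 km/s.
Circular speed at r₂: v₂ = √(μ/r₂) = 1.388525 km/s.
Transfer-orbit speed at r₂: v_a = √[μ(2/r₂ − 1/a_t)] = 0.7083733 km/s.
Second burn Δv₂ = |v₂ − v_a| = 0.6802 km/s.
Total Δv = Δv₁ + Δv₂ = 1.825 km/s.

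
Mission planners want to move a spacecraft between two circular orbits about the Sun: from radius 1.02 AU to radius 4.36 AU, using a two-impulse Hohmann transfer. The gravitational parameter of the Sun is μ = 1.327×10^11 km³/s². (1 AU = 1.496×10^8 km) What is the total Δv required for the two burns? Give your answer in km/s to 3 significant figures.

Δv = 13.5 km/s

In km: r₁ = 1.02 × 1.496×10^8 = 1.52592×10^8 km; r₂ = 4.36 × 1.496×10^8 = 6.52256×10^8 km.
Semi-major axis of the transfer orbit: a_t = (1.52592×10^8 + 6.52256×10^8)/2 = 4.02424×10^8 km.
Circular speed at r₁: v₁ = √(μ/r₁) = √(1.327×10^11/1.52592×10^8) = 29.490 km/s.
Transfer-orbit speed at r₁ (vis-viva equation): v_p = √[μ(2/r₁ − 1/a_t)] = 37.544 km/s.
First burn Δv₁ = |v_p − v₁| = 8.054 km/s.
Circular speed at r₂: v₂ = √(μ/r₂) = 14.2635 km/s.
Transfer-orbit speed at r₂: v_a = √[μ(2/r₂ − 1/a_t)] = 8.78315 km/s.
Second burn Δv₂ = |v₂ − v_a| = 5.480 km/s.
Total Δv = Δv₁ + Δv₂ = 13.53 km/s.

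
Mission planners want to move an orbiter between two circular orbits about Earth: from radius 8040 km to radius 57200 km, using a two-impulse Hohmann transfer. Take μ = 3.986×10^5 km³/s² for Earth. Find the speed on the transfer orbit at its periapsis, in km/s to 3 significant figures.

Transfer-ellipse semi-major axis a_t = (r₁ + r₂)/2 = (8040 + 57200)/2 = 32620 km.
At periapsis, r = 8040 km.
From the vis-viva equation, v = √[μ(2/r − 1/a_t)] = 9.324 km/s.

v = 9.32 km/s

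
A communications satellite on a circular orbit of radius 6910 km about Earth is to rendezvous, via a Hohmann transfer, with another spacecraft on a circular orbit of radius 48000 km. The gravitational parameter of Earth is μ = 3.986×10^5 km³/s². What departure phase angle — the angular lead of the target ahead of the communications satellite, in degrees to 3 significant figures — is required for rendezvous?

φ = 102°

The Hohmann ellipse has a_t = (r₁ + r₂)/2 = 27455 km.
The half-period of the transfer ellipse is t = π√(a_t³/μ) = 22636.71 s.
Target angular speed ω₂ = √(μ/r₂³) = 6.003531×10^-5 rad/s.
Angle swept by the target during transfer: ω₂·t = 1.359002 rad = 77.87°.
Arrival is 180° from departure on the ellipse, so φ = 180° − 77.87° = 102°.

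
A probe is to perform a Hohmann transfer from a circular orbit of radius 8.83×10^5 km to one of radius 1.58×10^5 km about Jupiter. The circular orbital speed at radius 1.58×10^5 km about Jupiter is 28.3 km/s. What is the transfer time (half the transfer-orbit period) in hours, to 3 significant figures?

t = 29.1 hours

From the circular-orbit relation v² = μ/r at r = 1.58×10^5 km: μ = v²r = (28.3)² × 1.58×10^5 = 1.26541×10^8 km³/s².
Semi-major axis of the transfer orbit: a_t = (8.830×10^5 + 1.580×10^5)/2 = 5.205×10^5 km.
By Kepler's third law the transfer-orbit period is T = 2π√(a_t³/μ), so t = T/2 = 1.049×10^5 s.
Converting: 1.049×10^5 s ÷ 3600 s/hour = 29.1 hours.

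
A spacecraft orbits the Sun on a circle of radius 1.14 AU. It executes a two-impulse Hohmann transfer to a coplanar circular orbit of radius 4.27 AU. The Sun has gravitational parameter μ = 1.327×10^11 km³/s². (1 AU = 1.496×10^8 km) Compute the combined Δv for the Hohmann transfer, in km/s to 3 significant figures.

In km: r₁ = 1.14 × 1.496×10^8 = 1.70544×10^8 km; r₂ = 4.27 × 1.496×10^8 = 6.38792×10^8 km.
Transfer-ellipse semi-major axis a_t = (r₁ + r₂)/2 = (1.70544×10^8 + 6.38792×10^8)/2 = 4.04668×10^8 km.
Circular speed at r₁: v₁ = √(μ/r₁) = √(1.327×10^11/1.70544×10^8) = 27.8944 km/s.
On the transfer ellipse at r₁, vis-viva gives v_p = √[μ(2/r₁ − 1/a_t)] = 35.0467 km/s.
First burn Δv₁ = |v_p − v₁| = 7.152 km/s.
Circular speed at r₂: v₂ = √(μ/r₂) = 14.413 km/s.
Transfer-orbit speed at r₂: v_a = √[μ(2/r₂ − 1/a_t)] = 9.3567 km/s.
Second burn Δv₂ = |v₂ − v_a| = 5.056 km/s.
Total Δv = Δv₁ + Δv₂ = 12.21 km/s.

Δv = 12.2 km/s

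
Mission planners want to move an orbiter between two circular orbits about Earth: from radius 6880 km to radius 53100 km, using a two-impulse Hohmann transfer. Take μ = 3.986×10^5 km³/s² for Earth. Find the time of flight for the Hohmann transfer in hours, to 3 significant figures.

t = 7.18 hours

Semi-major axis of the transfer orbit: a_t = (6880 + 53100)/2 = 29990 km.
Transfer time t = π√(a_t³/μ) = π√((29990)³ / 3.986×10^5) = 25840 s.
Converting: 25840 s ÷ 3600 s/hour = 7.18 hours.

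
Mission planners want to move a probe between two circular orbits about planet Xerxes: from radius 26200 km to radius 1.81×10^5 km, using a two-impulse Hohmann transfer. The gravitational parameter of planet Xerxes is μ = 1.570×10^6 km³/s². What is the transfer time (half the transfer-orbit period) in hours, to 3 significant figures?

Semi-major axis of the transfer orbit: a_t = (26200 + 1.810×10^5)/2 = 1.036×10^5 km.
Transfer time t = π√(a_t³/μ) = π√((1.036×10^5)³ / 1.570×10^6) = 83610 s.
Converting: 83610 s ÷ 3600 s/hour = 23.2 hours.

t = 23.2 hours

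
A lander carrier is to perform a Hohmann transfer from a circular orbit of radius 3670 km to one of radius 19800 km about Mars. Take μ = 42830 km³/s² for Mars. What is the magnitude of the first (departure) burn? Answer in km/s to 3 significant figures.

Semi-major axis of the transfer orbit: a_t = (3670 + 19800)/2 = 11735 km.
On the circular orbit at r = 3670 km, v_c = √(μ/r) = 3.416 km/s.
Transfer-orbit speed at the same r (vis-viva, a = a_t): v_t = √[μ(2/r − 1/a_t)] = 4.437 km/s.
Δv₁ = |v_t − v_c| = |4.437 − 3.416| = 1.021 km/s.

Δv₁ = 1.02 km/s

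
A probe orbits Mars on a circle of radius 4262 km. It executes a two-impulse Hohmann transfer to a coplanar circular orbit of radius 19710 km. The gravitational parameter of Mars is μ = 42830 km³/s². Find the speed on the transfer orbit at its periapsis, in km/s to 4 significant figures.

The Hohmann ellipse has a_t = (r₁ + r₂)/2 = 11986 km.
The periapsis of the transfer ellipse is at r = 4262 km.
From the vis-viva equation, v = √[μ(2/r − 1/a_t)] = 4.065 km/s.

v = 4.065 km/s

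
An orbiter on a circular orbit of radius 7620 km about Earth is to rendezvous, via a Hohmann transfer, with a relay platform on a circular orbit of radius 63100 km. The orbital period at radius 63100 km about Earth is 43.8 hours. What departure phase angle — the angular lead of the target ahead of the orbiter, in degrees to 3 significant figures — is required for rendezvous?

From Kepler's third law T² = 4π²r³/μ at r = 63100 km, T = 43.8 hours = 43.8 × 3600 s = 1.5768×10^5 s: μ = 4π²r³/T² = 3.98928×10^5 km³/s².
Transfer-ellipse semi-major axis a_t = (r₁ + r₂)/2 = (7620 + 63100)/2 = 35360 km.
The half-period of the transfer ellipse is t = π√(a_t³/μ) = 33073 s.
The target's mean motion on its circular orbit is ω₂ = √(μ/r₂³) = 3.9848×10^-5 rad/s.
Angle swept by the target during transfer: ω₂·t = 1.3179 rad = 75.51°.
The orbiter traverses 180° on the transfer ellipse, so the target must lead by 180° − 75.51° = 104°.

φ = 104°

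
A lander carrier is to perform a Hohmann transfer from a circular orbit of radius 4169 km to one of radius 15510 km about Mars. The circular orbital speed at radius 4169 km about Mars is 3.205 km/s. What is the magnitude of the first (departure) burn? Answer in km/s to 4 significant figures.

From the circular-orbit relation v² = μ/r at r = 4169 km: μ = v²r = (3.205)² × 4169 = 42824.1 km³/s².
Semi-major axis of the transfer orbit: a_t = (4169 + 15510)/2 = 9839.5 km.
On the circular orbit at r = 4169 km, v_c = √(μ/r) = 3.2050 km/s.
Transfer-orbit speed at the same r (vis-viva, a = a_t): v_t = √[μ(2/r − 1/a_t)] = 4.0239 km/s.
Δv₁ = |v_t − v_c| = |4.0239 − 3.2050| = 0.8189 km/s.

Δv₁ = 0.8189 km/s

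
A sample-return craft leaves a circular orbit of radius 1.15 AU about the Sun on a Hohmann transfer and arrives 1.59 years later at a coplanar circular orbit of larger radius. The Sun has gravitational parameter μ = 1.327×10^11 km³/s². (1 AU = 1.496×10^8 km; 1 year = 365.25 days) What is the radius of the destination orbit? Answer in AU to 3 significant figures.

In km: r₁ = 1.15 × 1.496×10^8 = 1.7204×10^8 km.
Transfer time t = 1.59 years × 365.25 × 86400 s = 5.0176584×10^7 s, and t = π√(a_t³/μ).
So a_t = (μ t²/π²)^(1/3) = (1.327×10^11 × (5.0176584×10^7)² / π²)^(1/3) = 3.2349×10^8 km.
Since a_t = (r₁ + r₂)/2, r₂ = 2a_t − r₁ = 2×3.2349×10^8 − 1.7204×10^8 = 4.7494×10^8 km.
In AU: r₂ = 4.7494×10^8 / 1.496×10^8 = 3.17 AU.

r₂ = 3.17 AU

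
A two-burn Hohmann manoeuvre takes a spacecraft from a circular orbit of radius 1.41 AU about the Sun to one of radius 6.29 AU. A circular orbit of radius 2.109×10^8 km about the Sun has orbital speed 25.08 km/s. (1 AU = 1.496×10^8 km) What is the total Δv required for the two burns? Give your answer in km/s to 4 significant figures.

From the circular-orbit relation v² = μ/r at r = 2.109×10^8 km: μ = v²r = (25.08)² × 2.109×10^8 = 1.32657×10^11 km³/s².
In km: r₁ = 1.41 × 1.496×10^8 = 2.10936×10^8 km; r₂ = 6.29 × 1.496×10^8 = 9.40984×10^8 km.
The Hohmann ellipse has a_t = (r₁ + r₂)/2 = 5.7596×10^8 km.
At r₁ the circular-orbit speed is v₁ = √(μ/r₁) = 25.078 km/s.
On the transfer ellipse at r₁, v² = μ(2/r − 1/a) gives v_p = √[μ(2/r₁ − 1/a_t)] = 32.054 km/s.
First burn Δv₁ = |v_p − v₁| = 6.976 km/s.
Circular speed at r₂: v₂ = √(μ/r₂) = 11.873 km/s.
Transfer-orbit speed at r₂: v_a = √[μ(2/r₂ − 1/a_t)] = 7.1854 km/s.
Second burn Δv₂ = |v₂ − v_a| = 4.688 km/s.
Total Δv = Δv₁ + Δv₂ = 11.66 km/s.

Δv = 11.66 km/s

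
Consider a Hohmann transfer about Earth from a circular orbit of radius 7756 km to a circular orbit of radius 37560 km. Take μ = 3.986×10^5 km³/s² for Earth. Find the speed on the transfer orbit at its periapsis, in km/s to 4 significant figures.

v = 9.230 km/s

Transfer-ellipse semi-major axis a_t = (r₁ + r₂)/2 = (7756 + 37560)/2 = 22658 km.
The periapsis of the transfer ellipse is at r = 7756 km.
Applying v² = μ(2/r − 1/a_t): v = 9.230 km/s.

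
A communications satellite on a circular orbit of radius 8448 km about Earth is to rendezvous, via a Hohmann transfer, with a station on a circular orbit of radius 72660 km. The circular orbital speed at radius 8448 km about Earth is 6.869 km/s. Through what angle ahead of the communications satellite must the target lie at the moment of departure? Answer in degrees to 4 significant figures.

From the circular-orbit relation v² = μ/r at r = 8448 km: μ = v²r = (6.869)² × 8448 = 3.98603×10^5 km³/s².
Transfer-ellipse semi-major axis a_t = (r₁ + r₂)/2 = (8448 + 72660)/2 = 40554 km.
The half-period of the transfer ellipse is t = π√(a_t³/μ) = 40640 s.
The target's mean motion on its circular orbit is ω₂ = √(μ/r₂³) = 3.223×10^-5 rad/s.
Angle swept by the target during transfer: ω₂·t = 1.310 rad = 75.06°.
Arrival is 180° from departure on the ellipse, so φ = 180° − 75.06° = 104.9°.

φ = 104.9°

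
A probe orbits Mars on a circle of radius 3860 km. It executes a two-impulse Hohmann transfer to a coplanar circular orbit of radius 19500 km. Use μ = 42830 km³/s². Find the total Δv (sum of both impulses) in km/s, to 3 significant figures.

Δv = 1.60 km/s

Semi-major axis of the transfer orbit: a_t = (3860 + 19500)/2 = 11680 km.
Circular speed at r₁: v₁ = √(μ/r₁) = √(42830/3860) = 3.331 km/s.
Transfer-orbit speed at r₁ (v² = μ(2/r − 1/a)): v_p = √[μ(2/r₁ − 1/a_t)] = 4.304 km/s.
First burn Δv₁ = |v_p − v₁| = 0.9730 km/s.
Circular speed at r₂: v₂ = √(μ/r₂) = 1.482 km/s.
Transfer-orbit speed at r₂: v_a = √[μ(2/r₂ − 1/a_t)] = 0.8520 km/s.
Second burn Δv₂ = |v₂ − v_a| = 0.6300 km/s.
Total Δv = Δv₁ + Δv₂ = 1.603 km/s.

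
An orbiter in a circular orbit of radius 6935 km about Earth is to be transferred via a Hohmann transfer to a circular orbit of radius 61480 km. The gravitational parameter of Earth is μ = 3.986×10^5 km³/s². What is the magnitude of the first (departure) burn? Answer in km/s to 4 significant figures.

Δv₁ = 2.582 km/s

The Hohmann ellipse has a_t = (r₁ + r₂)/2 = 34207.5 km.
Circular speed at r = 6935 km: v_c = √(μ/r) = 7.58133 km/s.
Vis-viva on the transfer ellipse at r = 6935 km gives v_t = √[μ(2/r − 1/a_t)] = 10.1637 km/s.
Δv₁ = |v_t − v_c| = |10.1637 − 7.58133| = 2.582 km/s.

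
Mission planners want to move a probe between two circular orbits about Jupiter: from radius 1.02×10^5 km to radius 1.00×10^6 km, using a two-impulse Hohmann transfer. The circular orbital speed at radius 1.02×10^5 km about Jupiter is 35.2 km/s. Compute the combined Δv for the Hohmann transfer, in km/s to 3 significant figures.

Δv = 18.6 km/s

From the circular-orbit relation v² = μ/r at r = 1.02×10^5 km: μ = v²r = (35.2)² × 1.02×10^5 = 1.26382×10^8 km³/s².
Transfer-ellipse semi-major axis a_t = (r₁ + r₂)/2 = (1.020×10^5 + 1.000×10^6)/2 = 5.510×10^5 km.
At r₁ the circular-orbit speed is v₁ = √(μ/r₁) = 35.200 km/s.
On the transfer ellipse at r₁, v² = μ(2/r − 1/a) gives v_p = √[μ(2/r₁ − 1/a_t)] = 47.421 km/s.
First burn Δv₁ = |v_p − v₁| = 12.221 km/s.
At r₂, v₂ = √(μ/r₂) = 11.242 km/s.
Transfer-orbit speed at r₂: v_a = √[μ(2/r₂ − 1/a_t)] = 4.8369 km/s.
Second burn Δv₂ = |v₂ − v_a| = 6.4051 km/s.
Δv = Δv₁ + Δv₂ = 12.221 + 6.4051 = 18.63 km/s.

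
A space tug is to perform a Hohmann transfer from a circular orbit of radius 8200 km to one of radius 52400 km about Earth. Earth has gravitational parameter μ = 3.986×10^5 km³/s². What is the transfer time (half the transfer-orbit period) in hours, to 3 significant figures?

Semi-major axis of the transfer orbit: a_t = (8200 + 52400)/2 = 30300 km.
Transfer time t = π√(a_t³/μ) = π√((30300)³ / 3.986×10^5) = 26240 s.
Converting: 26240 s ÷ 3600 s/hour = 7.29 hours.

t = 7.29 hours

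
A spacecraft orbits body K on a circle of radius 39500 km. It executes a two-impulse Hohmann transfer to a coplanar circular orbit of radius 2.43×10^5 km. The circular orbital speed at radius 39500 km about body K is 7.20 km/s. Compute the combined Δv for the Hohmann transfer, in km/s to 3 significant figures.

Δv = 3.61 km/s

From the circular-orbit relation v² = μ/r at r = 39500 km: μ = v²r = (7.20)² × 39500 = 2.04768×10^6 km³/s².
Transfer-ellipse semi-major axis a_t = (r₁ + r₂)/2 = (39500 + 2.430×10^5)/2 = 1.4125×10^5 km.
At r₁ the circular-orbit speed is v₁ = √(μ/r₁) = 7.20000 km/s.
On the transfer ellipse at r₁, vis-viva gives v_p = √[μ(2/r₁ − 1/a_t)] = 9.44368 km/s.
First burn Δv₁ = |v_p − v₁| = 2.24368 km/s.
At r₂, v₂ = √(μ/r₂) = 2.90287 km/s.
Transfer-orbit speed at r₂: v_a = √[μ(2/r₂ − 1/a_t)] = 1.53508 km/s.
Second burn Δv₂ = |v₂ − v_a| = 1.36779 km/s.
Δv = Δv₁ + Δv₂ = 2.24368 + 1.36779 = 3.611 km/s.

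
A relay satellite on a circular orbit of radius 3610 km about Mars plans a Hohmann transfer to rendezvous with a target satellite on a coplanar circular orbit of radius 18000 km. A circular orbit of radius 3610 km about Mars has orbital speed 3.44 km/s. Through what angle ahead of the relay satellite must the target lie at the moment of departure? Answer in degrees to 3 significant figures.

From the circular-orbit relation v² = μ/r at r = 3610 km: μ = v²r = (3.44)² × 3610 = 42719.3 km³/s².
Transfer-ellipse semi-major axis a_t = (r₁ + r₂)/2 = (3610 + 18000)/2 = 10805 km.
The half-period of the transfer ellipse is t = π√(a_t³/μ) = 17070 s.
The target's mean motion on its circular orbit is ω₂ = √(μ/r₂³) = 8.559×10^-5 rad/s.
Angle swept by the target during transfer: ω₂·t = 1.461 rad = 83.71°.
The relay satellite traverses 180° on the transfer ellipse, so the target must lead by 180° − 83.71° = 96.3°.

φ = 96.3°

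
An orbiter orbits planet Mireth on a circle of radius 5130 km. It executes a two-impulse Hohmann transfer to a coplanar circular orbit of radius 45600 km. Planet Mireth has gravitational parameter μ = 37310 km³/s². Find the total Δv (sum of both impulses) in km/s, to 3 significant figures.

Δv = 1.42 km/s

Transfer-ellipse semi-major axis a_t = (r₁ + r₂)/2 = (5130 + 45600)/2 = 25365 km.
At r₁ the circular-orbit speed is v₁ = √(μ/r₁) = 2.6968 km/s.
On the transfer ellipse at r₁, v² = μ(2/r − 1/a) gives v_p = √[μ(2/r₁ − 1/a_t)] = 3.6159 km/s.
First burn Δv₁ = |v_p − v₁| = 0.9191 km/s.
At r₂, v₂ = √(μ/r₂) = 0.90455 km/s.
Transfer-orbit speed at r₂: v_a = √[μ(2/r₂ − 1/a_t)] = 0.40679 km/s.
Second burn Δv₂ = |v₂ − v_a| = 0.4978 km/s.
Δv = Δv₁ + Δv₂ = 0.9191 + 0.4978 = 1.417 km/s.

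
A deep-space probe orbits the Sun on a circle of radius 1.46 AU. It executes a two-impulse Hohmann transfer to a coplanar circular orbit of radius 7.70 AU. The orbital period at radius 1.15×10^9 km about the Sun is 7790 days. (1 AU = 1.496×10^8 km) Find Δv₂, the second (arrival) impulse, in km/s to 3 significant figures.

From Kepler's third law T² = 4π²r³/μ at r = 1.15×10^9 km, T = 7790 days = 7790 × 86400 s = 6.73056×10^8 s: μ = 4π²r³/T² = 1.32541×10^11 km³/s².
In km: r₁ = 1.46 × 1.496×10^8 = 2.18416×10^8 km; r₂ = 7.70 × 1.496×10^8 = 1.15192×10^9 km.
Semi-major axis of the transfer orbit: a_t = (2.18416×10^8 + 1.15192×10^9)/2 = 6.85168×10^8 km.
On the circular orbit at r = 1.15192×10^9 km, v_c = √(μ/r) = 10.7267 km/s.
Vis-viva on the transfer ellipse at r = 1.15192×10^9 km gives v_t = √[μ(2/r − 1/a_t)] = 6.05631 km/s.
Δv₂ = |v_t − v_c| = |6.05631 − 10.7267| = 4.670 km/s.

Δv₂ = 4.67 km/s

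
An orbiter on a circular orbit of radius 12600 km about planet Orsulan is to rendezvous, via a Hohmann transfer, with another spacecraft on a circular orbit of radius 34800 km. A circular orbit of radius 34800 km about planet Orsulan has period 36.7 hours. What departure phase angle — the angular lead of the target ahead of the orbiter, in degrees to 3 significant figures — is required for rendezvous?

From Kepler's third law T² = 4π²r³/μ at r = 34800 km, T = 36.7 hours = 36.7 × 3600 s = 1.3212×10^5 s: μ = 4π²r³/T² = 95314.8 km³/s².
Semi-major axis of the transfer orbit: a_t = (12600 + 34800)/2 = 23700 km.
The half-period of the transfer ellipse is t = π√(a_t³/μ) = 37130 s.
Target angular speed ω₂ = √(μ/r₂³) = 4.756×10^-5 rad/s.
Angle swept by the target during transfer: ω₂·t = 1.766 rad = 101.2°.
Arrival is 180° from departure on the ellipse, so φ = 180° − 101.2° = 78.8°.

φ = 78.8°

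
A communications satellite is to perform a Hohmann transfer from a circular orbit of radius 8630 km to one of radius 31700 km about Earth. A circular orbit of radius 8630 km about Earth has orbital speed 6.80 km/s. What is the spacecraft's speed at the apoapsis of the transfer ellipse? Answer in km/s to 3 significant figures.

From the circular-orbit relation v² = μ/r at r = 8630 km: μ = v²r = (6.80)² × 8630 = 3.99051×10^5 km³/s².
The Hohmann ellipse has a_t = (r₁ + r₂)/2 = 20165 km.
At apoapsis, r = 31700 km.
Applying v² = μ(2/r − 1/a_t): v = 2.321 km/s.

v = 2.32 km/s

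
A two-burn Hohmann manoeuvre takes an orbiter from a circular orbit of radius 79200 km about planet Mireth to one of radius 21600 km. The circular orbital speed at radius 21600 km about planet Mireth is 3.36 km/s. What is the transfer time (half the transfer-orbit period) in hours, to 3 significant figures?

From the circular-orbit relation v² = μ/r at r = 21600 km: μ = v²r = (3.36)² × 21600 = 2.43855×10^5 km³/s².
Semi-major axis of the transfer orbit: a_t = (79200 + 21600)/2 = 50400 km.
Transfer time t = π√(a_t³/μ) = π√((50400)³ / 2.43855×10^5) = 71980 s.
Converting: 71980 s ÷ 3600 s/hour = 20.0 hours.

t = 20.0 hours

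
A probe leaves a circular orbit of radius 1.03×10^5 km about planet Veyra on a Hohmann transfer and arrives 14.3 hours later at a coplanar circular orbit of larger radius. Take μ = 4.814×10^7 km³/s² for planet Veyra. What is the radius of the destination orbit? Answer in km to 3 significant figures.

Transfer time t = 14.3 hours = 51480 s, and t = π√(a_t³/μ).
So a_t = (μ t²/π²)^(1/3) = (4.814×10^7 × (51480)² / π²)^(1/3) = 2.3469×10^5 km.
Since a_t = (r₁ + r₂)/2, r₂ = 2a_t − r₁ = 2×2.3469×10^5 − 1.030×10^5 = 3.6638×10^5 km.

r₂ = 3.66×10^5 km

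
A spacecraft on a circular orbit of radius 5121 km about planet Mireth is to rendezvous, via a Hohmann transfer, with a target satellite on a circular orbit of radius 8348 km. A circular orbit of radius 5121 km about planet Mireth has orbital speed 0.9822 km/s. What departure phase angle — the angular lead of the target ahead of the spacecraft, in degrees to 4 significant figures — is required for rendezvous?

φ = 49.58°

From the circular-orbit relation v² = μ/r at r = 5121 km: μ = v²r = (0.9822)² × 5121 = 4940.31 km³/s².
Transfer-ellipse semi-major axis a_t = (r₁ + r₂)/2 = (5121 + 8348)/2 = 6734.5 km.
The half-period of the transfer ellipse is t = π√(a_t³/μ) = 24702 s.
The target's mean motion on its circular orbit is ω₂ = √(μ/r₂³) = 9.2152×10^-5 rad/s.
Angle swept by the target during transfer: ω₂·t = 2.2763 rad = 130.42°.
The spacecraft traverses 180° on the transfer ellipse, so the target must lead by 180° − 130.42° = 49.58°.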